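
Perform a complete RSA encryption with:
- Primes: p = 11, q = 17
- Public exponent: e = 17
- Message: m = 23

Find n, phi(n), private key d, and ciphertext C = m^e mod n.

Step 1: n = 11 * 17 = 187.
Step 2: phi(n) = (11-1)(17-1) = 10 * 16 = 160.
Step 3: Find d = 17^(-1) mod 160 = 113.
  Verify: 17 * 113 = 1921 = 1 (mod 160).
Step 4: C = 23^17 mod 187 = 23.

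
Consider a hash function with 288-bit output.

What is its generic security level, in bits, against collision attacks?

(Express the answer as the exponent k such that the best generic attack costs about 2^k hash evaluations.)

Step 1: The hash has a 288-bit output.
Step 2: Collision resistance means it should be infeasible to find any x != y with h(x) = h(y).
By the birthday bound, a generic collision search succeeds after about sqrt(2^288) = 2^(288/2) = 2^144 evaluations.
Step 3: Security level = 144 bits.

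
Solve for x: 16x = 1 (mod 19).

Step 1: We need x such that 16 * x = 1 (mod 19).
Step 2: Using the extended Euclidean algorithm or trial:
  16 * 6 = 96 = 5 * 19 + 1.
Step 3: Since 96 mod 19 = 1, the inverse is x = 6.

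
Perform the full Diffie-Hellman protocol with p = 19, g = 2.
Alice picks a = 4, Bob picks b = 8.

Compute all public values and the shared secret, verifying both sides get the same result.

Step 1: A = g^a mod p = 2^4 mod 19 = 16.
Step 2: B = g^b mod p = 2^8 mod 19 = 9.
Step 3: Alice computes s = B^a mod p = 9^4 mod 19 = 6.
Step 4: Bob computes s = A^b mod p = 16^8 mod 19 = 6.
Both sides agree: shared secret = 6.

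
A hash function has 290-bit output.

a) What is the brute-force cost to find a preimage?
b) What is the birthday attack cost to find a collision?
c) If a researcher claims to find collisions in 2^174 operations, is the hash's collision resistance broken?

Step 1: Preimage resistance requires brute-force of 2^290 operations.
Step 2: Collision resistance (birthday bound) = 2^(290/2) = 2^145.
Step 3: The claimed attack costs 2^174 operations.
Step 4: Since 2^174 >= 2^145, the claimed attack is no faster than the generic birthday attack, so this does not break collision resistance.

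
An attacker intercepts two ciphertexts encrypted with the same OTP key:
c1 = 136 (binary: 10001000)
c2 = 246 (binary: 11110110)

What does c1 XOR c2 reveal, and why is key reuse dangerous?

Step 1: c1 XOR c2 = (m1 XOR k) XOR (m2 XOR k).
Step 2: By XOR associativity/commutativity: = m1 XOR m2 XOR k XOR k = m1 XOR m2.
Step 3: 10001000 XOR 11110110 = 01111110 = 126.
Step 4: The key cancels out! An attacker learns m1 XOR m2 = 126, revealing the relationship between plaintexts.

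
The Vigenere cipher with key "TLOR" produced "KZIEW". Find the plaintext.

Step 1: Extend key: TLORT
Step 2: Decrypt each letter (c - k) mod 26:
  K(10) - T(19) = (10-19) mod 26 = 17 = R
  Z(25) - L(11) = (25-11) mod 26 = 14 = O
  I(8) - O(14) = (8-14) mod 26 = 20 = U
  E(4) - R(17) = (4-17) mod 26 = 13 = N
  W(22) - T(19) = (22-19) mod 26 = 3 = D
Plaintext: ROUND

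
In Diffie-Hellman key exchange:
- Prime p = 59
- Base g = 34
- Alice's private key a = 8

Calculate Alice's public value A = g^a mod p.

Step 1: A = g^a mod p = 34^8 mod 59.
  34^1 mod 59 = 34
  34^2 mod 59 = (34 * 34) mod 59 = 35
  34^3 mod 59 = (35 * 34) mod 59 = 10
  34^4 mod 59 = (10 * 34) mod 59 = 45
  34^5 mod 59 = (45 * 34) mod 59 = 55
  34^6 mod 59 = (55 * 34) mod 59 = 41
  34^7 mod 59 = (41 * 34) mod 59 = 37
  34^8 mod 59 = (37 * 34) mod 59 = 19
Result: A = 19.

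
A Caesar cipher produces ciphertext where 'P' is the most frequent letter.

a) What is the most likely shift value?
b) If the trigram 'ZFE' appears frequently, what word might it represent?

Step 1: In English, 'E' is the most frequent letter (12.7%).
Step 2: The most frequent ciphertext letter is 'P' (position 15).
Step 3: Shift = (15 - 4) mod 26 = 11.
Step 4: Decrypt 'ZFE' by shifting back 11:
  Z -> O
  F -> U
  E -> T
Step 5: 'ZFE' decrypts to 'OUT'.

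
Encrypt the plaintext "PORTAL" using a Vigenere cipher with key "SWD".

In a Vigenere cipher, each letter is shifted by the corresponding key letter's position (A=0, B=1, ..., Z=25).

Step 1: Repeat key to match plaintext length:
  Plaintext: PORTAL
  Key:       SWDSWD
Step 2: Encrypt each letter:
  P(15) + S(18) = (15+18) mod 26 = 7 = H
  O(14) + W(22) = (14+22) mod 26 = 10 = K
  R(17) + D(3) = (17+3) mod 26 = 20 = U
  T(19) + S(18) = (19+18) mod 26 = 11 = L
  A(0) + W(22) = (0+22) mod 26 = 22 = W
  L(11) + D(3) = (11+3) mod 26 = 14 = O
Ciphertext: HKULWO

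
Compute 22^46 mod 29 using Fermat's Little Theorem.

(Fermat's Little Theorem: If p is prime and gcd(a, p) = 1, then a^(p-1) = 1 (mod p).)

Step 1: Since 29 is prime, by Fermat's Little Theorem: 22^28 = 1 (mod 29).
Step 2: Reduce exponent: 46 mod 28 = 18.
Step 3: So 22^46 = 22^18 (mod 29).
Step 4: 22^18 mod 29 = 23.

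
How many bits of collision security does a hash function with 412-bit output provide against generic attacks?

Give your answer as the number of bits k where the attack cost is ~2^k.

Step 1: The hash has a 412-bit output.
Step 2: Collision resistance means it should be infeasible to find any x != y with h(x) = h(y).
By the birthday bound, a generic collision search succeeds after about sqrt(2^412) = 2^(412/2) = 2^206 evaluations.
Step 3: Security level = 206 bits.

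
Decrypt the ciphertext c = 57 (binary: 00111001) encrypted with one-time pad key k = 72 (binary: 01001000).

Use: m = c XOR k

Step 1: XOR ciphertext with key:
  Ciphertext: 00111001
  Key:        01001000
  XOR:        01110001
Step 2: Plaintext = 01110001 = 113 in decimal.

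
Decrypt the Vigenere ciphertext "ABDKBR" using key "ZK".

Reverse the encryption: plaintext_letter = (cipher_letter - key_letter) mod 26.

Step 1: Extend key: ZKZKZK
Step 2: Decrypt each letter (c - k) mod 26:
  A(0) - Z(25) = (0-25) mod 26 = 1 = B
  B(1) - K(10) = (1-10) mod 26 = 17 = R
  D(3) - Z(25) = (3-25) mod 26 = 4 = E
  K(10) - K(10) = (10-10) mod 26 = 0 = A
  B(1) - Z(25) = (1-25) mod 26 = 2 = C
  R(17) - K(10) = (17-10) mod 26 = 7 = H
Plaintext: BREACH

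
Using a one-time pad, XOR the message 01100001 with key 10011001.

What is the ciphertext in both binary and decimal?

Step 1: Write out the XOR operation bit by bit:
  Message: 01100001
  Key:     10011001
  XOR:     11111000
Step 2: Convert to decimal: 11111000 = 248.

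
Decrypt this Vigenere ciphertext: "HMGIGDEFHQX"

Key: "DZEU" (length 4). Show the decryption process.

Step 1: Key 'DZEU' has length 4. Extended key: DZEUDZEUDZE
Step 2: Decrypt each position:
  H(7) - D(3) = 4 = E
  M(12) - Z(25) = 13 = N
  G(6) - E(4) = 2 = C
  I(8) - U(20) = 14 = O
  G(6) - D(3) = 3 = D
  D(3) - Z(25) = 4 = E
  E(4) - E(4) = 0 = A
  F(5) - U(20) = 11 = L
  H(7) - D(3) = 4 = E
  Q(16) - Z(25) = 17 = R
  X(23) - E(4) = 19 = T
Plaintext: ENCODEALERT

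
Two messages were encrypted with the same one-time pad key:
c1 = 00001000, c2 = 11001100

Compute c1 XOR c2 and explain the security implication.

Step 1: c1 XOR c2 = (m1 XOR k) XOR (m2 XOR k).
Step 2: By XOR associativity/commutativity: = m1 XOR m2 XOR k XOR k = m1 XOR m2.
Step 3: 00001000 XOR 11001100 = 11000100 = 196.
Step 4: The key cancels out! An attacker learns m1 XOR m2 = 196, revealing the relationship between plaintexts.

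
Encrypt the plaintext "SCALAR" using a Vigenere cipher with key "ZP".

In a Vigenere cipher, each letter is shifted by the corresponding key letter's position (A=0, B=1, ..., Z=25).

Step 1: Repeat key to match plaintext length:
  Plaintext: SCALAR
  Key:       ZPZPZP
Step 2: Encrypt each letter:
  S(18) + Z(25) = (18+25) mod 26 = 17 = R
  C(2) + P(15) = (2+15) mod 26 = 17 = R
  A(0) + Z(25) = (0+25) mod 26 = 25 = Z
  L(11) + P(15) = (11+15) mod 26 = 0 = A
  A(0) + Z(25) = (0+25) mod 26 = 25 = Z
  R(17) + P(15) = (17+15) mod 26 = 6 = G
Ciphertext: RRZAZG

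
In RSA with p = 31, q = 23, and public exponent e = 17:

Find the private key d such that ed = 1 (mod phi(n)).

Step 1: n = 31 * 23 = 713.
Step 2: phi(n) = 30 * 22 = 660.
Step 3: Find d such that 17 * d = 1 (mod 660).
Step 4: d = 17^(-1) mod 660 = 233.
Verification: 17 * 233 = 3961 = 6 * 660 + 1.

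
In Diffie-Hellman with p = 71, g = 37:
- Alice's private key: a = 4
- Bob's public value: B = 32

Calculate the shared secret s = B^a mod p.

Step 1: s = B^a mod p = 32^4 mod 71.
  32^1 mod 71 = 32
  32^2 mod 71 = (32 * 32) mod 71 = 30
  32^3 mod 71 = (30 * 32) mod 71 = 37
  32^4 mod 71 = (37 * 32) mod 71 = 48
Result: shared secret = 48.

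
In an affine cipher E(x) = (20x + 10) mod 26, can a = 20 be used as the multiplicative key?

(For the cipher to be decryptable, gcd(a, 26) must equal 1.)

Step 1: Compute gcd(20, 26).
Step 2: gcd(20, 26) = 2.
Since gcd = 2 != 1, 20 shares a common factor with 26, so it cannot be used.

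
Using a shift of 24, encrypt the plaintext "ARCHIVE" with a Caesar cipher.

Step 1: For each letter, shift forward by 24 positions (mod 26).
  A (position 0) -> position (0+24) mod 26 = 24 -> Y
  R (position 17) -> position (17+24) mod 26 = 15 -> P
  C (position 2) -> position (2+24) mod 26 = 0 -> A
  H (position 7) -> position (7+24) mod 26 = 5 -> F
  I (position 8) -> position (8+24) mod 26 = 6 -> G
  V (position 21) -> position (21+24) mod 26 = 19 -> T
  E (position 4) -> position (4+24) mod 26 = 2 -> C
Result: YPAFGTC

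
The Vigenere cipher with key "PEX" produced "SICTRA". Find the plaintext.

Step 1: Extend key: PEXPEX
Step 2: Decrypt each letter (c - k) mod 26:
  S(18) - P(15) = (18-15) mod 26 = 3 = D
  I(8) - E(4) = (8-4) mod 26 = 4 = E
  C(2) - X(23) = (2-23) mod 26 = 5 = F
  T(19) - P(15) = (19-15) mod 26 = 4 = E
  R(17) - E(4) = (17-4) mod 26 = 13 = N
  A(0) - X(23) = (0-23) mod 26 = 3 = D
Plaintext: DEFEND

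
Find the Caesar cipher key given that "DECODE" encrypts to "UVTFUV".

Step 1: Compare first letters: D (position 3) -> U (position 20).
Step 2: Shift = (20 - 3) mod 26 = 17.
The shift value is 17.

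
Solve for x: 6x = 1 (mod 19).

Step 1: We need x such that 6 * x = 1 (mod 19).
Step 2: Using the extended Euclidean algorithm or trial:
  6 * 16 = 96 = 5 * 19 + 1.
Step 3: Since 96 mod 19 = 1, the inverse is x = 16.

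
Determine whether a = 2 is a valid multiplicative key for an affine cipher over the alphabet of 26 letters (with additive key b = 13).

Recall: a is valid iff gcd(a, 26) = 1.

Step 1: Compute gcd(2, 26).
Step 2: gcd(2, 26) = 2.
Since gcd = 2 != 1, 2 shares a common factor with 26, so it cannot be used.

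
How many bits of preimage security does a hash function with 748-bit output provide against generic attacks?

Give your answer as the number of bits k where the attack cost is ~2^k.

Step 1: The hash has a 748-bit output.
Step 2: Preimage resistance means: given a digest h(x), it should be infeasible to find any input that hashes to it.
With a 748-bit output there are 2^748 possible digests, so a generic brute-force preimage search costs about 2^748 evaluations.
Step 3: Security level = 748 bits.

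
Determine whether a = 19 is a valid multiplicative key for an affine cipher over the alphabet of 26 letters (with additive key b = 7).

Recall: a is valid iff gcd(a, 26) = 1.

Step 1: Compute gcd(19, 26).
Step 2: gcd(19, 26) = 1.
Since gcd = 1, 19 is coprime with 26, so it is a valid key.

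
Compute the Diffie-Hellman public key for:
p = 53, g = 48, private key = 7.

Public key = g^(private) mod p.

Step 1: A = g^a mod p = 48^7 mod 53.
  48^1 mod 53 = 48
  48^2 mod 53 = (48 * 48) mod 53 = 25
  48^3 mod 53 = (25 * 48) mod 53 = 34
  48^4 mod 53 = (34 * 48) mod 53 = 42
  48^5 mod 53 = (42 * 48) mod 53 = 2
  48^6 mod 53 = (2 * 48) mod 53 = 43
  48^7 mod 53 = (43 * 48) mod 53 = 50
Result: A = 50.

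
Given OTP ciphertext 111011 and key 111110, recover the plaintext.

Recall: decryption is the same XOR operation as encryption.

Step 1: XOR ciphertext with key:
  Ciphertext: 111011
  Key:        111110
  XOR:        000101
Step 2: Plaintext = 000101 = 5 in decimal.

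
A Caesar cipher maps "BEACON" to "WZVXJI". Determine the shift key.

Step 1: Compare first letters: B (position 1) -> W (position 22).
Step 2: Shift = (22 - 1) mod 26 = 21.
The shift value is 21.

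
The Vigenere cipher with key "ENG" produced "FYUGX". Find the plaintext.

Step 1: Extend key: ENGEN
Step 2: Decrypt each letter (c - k) mod 26:
  F(5) - E(4) = (5-4) mod 26 = 1 = B
  Y(24) - N(13) = (24-13) mod 26 = 11 = L
  U(20) - G(6) = (20-6) mod 26 = 14 = O
  G(6) - E(4) = (6-4) mod 26 = 2 = C
  X(23) - N(13) = (23-13) mod 26 = 10 = K
Plaintext: BLOCK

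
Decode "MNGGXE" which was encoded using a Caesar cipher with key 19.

Step 1: Reverse the shift by subtracting 19 from each letter position.
  M (position 12) -> position (12-19) mod 26 = 19 -> T
  N (position 13) -> position (13-19) mod 26 = 20 -> U
  G (position 6) -> position (6-19) mod 26 = 13 -> N
  G (position 6) -> position (6-19) mod 26 = 13 -> N
  X (position 23) -> position (23-19) mod 26 = 4 -> E
  E (position 4) -> position (4-19) mod 26 = 11 -> L
Decrypted message: TUNNEL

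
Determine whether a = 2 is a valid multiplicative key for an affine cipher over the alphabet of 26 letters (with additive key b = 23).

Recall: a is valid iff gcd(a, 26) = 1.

Step 1: Compute gcd(2, 26).
Step 2: gcd(2, 26) = 2.
Since gcd = 2 != 1, 2 shares a common factor with 26, so it cannot be used.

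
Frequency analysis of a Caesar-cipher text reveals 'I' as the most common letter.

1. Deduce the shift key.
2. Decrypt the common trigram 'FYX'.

Step 1: In English, 'E' is the most frequent letter (12.7%).
Step 2: The most frequent ciphertext letter is 'I' (position 8).
Step 3: Shift = (8 - 4) mod 26 = 4.
Step 4: Decrypt 'FYX' by shifting back 4:
  F -> B
  Y -> U
  X -> T
Step 5: 'FYX' decrypts to 'BUT'.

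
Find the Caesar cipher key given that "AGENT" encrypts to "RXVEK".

Step 1: Compare first letters: A (position 0) -> R (position 17).
Step 2: Shift = (17 - 0) mod 26 = 17.
The shift value is 17.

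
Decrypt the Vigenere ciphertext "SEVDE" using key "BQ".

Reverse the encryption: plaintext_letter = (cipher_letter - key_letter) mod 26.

Step 1: Extend key: BQBQB
Step 2: Decrypt each letter (c - k) mod 26:
  S(18) - B(1) = (18-1) mod 26 = 17 = R
  E(4) - Q(16) = (4-16) mod 26 = 14 = O
  V(21) - B(1) = (21-1) mod 26 = 20 = U
  D(3) - Q(16) = (3-16) mod 26 = 13 = N
  E(4) - B(1) = (4-1) mod 26 = 3 = D
Plaintext: ROUND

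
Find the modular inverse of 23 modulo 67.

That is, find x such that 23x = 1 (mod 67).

Step 1: We need x such that 23 * x = 1 (mod 67).
Step 2: Using the extended Euclidean algorithm or trial:
  23 * 35 = 805 = 12 * 67 + 1.
Step 3: Since 805 mod 67 = 1, the inverse is x = 35.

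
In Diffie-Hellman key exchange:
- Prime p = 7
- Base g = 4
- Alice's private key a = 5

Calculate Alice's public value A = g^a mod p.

Step 1: A = g^a mod p = 4^5 mod 7.
  4^1 mod 7 = 4
  4^2 mod 7 = (4 * 4) mod 7 = 2
  4^3 mod 7 = (2 * 4) mod 7 = 1
  4^4 mod 7 = (1 * 4) mod 7 = 4
  4^5 mod 7 = (4 * 4) mod 7 = 2
Result: A = 2.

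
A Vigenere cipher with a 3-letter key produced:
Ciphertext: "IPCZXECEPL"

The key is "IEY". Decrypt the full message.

Step 1: Key 'IEY' has length 3. Extended key: IEYIEYIEYI
Step 2: Decrypt each position:
  I(8) - I(8) = 0 = A
  P(15) - E(4) = 11 = L
  C(2) - Y(24) = 4 = E
  Z(25) - I(8) = 17 = R
  X(23) - E(4) = 19 = T
  E(4) - Y(24) = 6 = G
  C(2) - I(8) = 20 = U
  E(4) - E(4) = 0 = A
  P(15) - Y(24) = 17 = R
  L(11) - I(8) = 3 = D
Plaintext: ALERTGUARD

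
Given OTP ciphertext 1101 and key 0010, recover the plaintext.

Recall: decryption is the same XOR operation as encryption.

Step 1: XOR ciphertext with key:
  Ciphertext: 1101
  Key:        0010
  XOR:        1111
Step 2: Plaintext = 1111 = 15 in decimal.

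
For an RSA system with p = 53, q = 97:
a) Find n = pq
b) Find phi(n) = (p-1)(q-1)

Step 1: n = p * q = 53 * 97 = 5141.
Step 2: phi(n) = (p-1)(q-1) = 52 * 96 = 4992.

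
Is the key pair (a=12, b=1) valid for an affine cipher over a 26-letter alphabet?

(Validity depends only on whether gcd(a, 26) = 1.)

Step 1: Compute gcd(12, 26).
Step 2: gcd(12, 26) = 2.
Since gcd = 2 != 1, 12 shares a common factor with 26, so it cannot be used.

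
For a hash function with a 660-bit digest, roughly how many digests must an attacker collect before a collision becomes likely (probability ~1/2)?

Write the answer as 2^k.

Step 1: The birthday paradox gives collision probability ~50% after sqrt(2^n) = 2^(n/2) hashes.
Step 2: For 660-bit output: 2^(660/2) = 2^330.
Step 3: Approximately 2^330 hash computations needed.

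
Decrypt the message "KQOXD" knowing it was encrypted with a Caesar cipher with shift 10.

Step 1: Reverse the shift by subtracting 10 from each letter position.
  K (position 10) -> position (10-10) mod 26 = 0 -> A
  Q (position 16) -> position (16-10) mod 26 = 6 -> G
  O (position 14) -> position (14-10) mod 26 = 4 -> E
  X (position 23) -> position (23-10) mod 26 = 13 -> N
  D (position 3) -> position (3-10) mod 26 = 19 -> T
Decrypted message: AGENT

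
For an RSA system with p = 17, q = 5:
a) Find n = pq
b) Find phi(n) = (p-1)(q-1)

Step 1: n = p * q = 17 * 5 = 85.
Step 2: phi(n) = (p-1)(q-1) = 16 * 4 = 64.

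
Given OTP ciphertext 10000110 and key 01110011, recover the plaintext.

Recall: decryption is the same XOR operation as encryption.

Step 1: XOR ciphertext with key:
  Ciphertext: 10000110
  Key:        01110011
  XOR:        11110101
Step 2: Plaintext = 11110101 = 245 in decimal.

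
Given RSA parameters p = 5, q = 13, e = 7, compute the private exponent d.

Step 1: n = 5 * 13 = 65.
Step 2: phi(n) = 4 * 12 = 48.
Step 3: Find d such that 7 * d = 1 (mod 48).
Step 4: d = 7^(-1) mod 48 = 7.
Verification: 7 * 7 = 49 = 1 * 48 + 1.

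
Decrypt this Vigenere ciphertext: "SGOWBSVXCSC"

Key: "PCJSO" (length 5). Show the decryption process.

Step 1: Key 'PCJSO' has length 5. Extended key: PCJSOPCJSOP
Step 2: Decrypt each position:
  S(18) - P(15) = 3 = D
  G(6) - C(2) = 4 = E
  O(14) - J(9) = 5 = F
  W(22) - S(18) = 4 = E
  B(1) - O(14) = 13 = N
  S(18) - P(15) = 3 = D
  V(21) - C(2) = 19 = T
  X(23) - J(9) = 14 = O
  C(2) - S(18) = 10 = K
  S(18) - O(14) = 4 = E
  C(2) - P(15) = 13 = N
Plaintext: DEFENDTOKEN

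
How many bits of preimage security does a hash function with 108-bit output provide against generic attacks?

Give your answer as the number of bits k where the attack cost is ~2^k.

Step 1: The hash has a 108-bit output.
Step 2: Preimage resistance means: given a digest h(x), it should be infeasible to find any input that hashes to it.
With a 108-bit output there are 2^108 possible digests, so a generic brute-force preimage search costs about 2^108 evaluations.
Step 3: Security level = 108 bits.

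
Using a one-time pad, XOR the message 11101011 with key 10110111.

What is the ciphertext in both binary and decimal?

Step 1: Write out the XOR operation bit by bit:
  Message: 11101011
  Key:     10110111
  XOR:     01011100
Step 2: Convert to decimal: 01011100 = 92.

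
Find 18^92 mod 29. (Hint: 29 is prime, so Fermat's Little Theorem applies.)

Step 1: Since 29 is prime, by Fermat's Little Theorem: 18^28 = 1 (mod 29).
Step 2: Reduce exponent: 92 mod 28 = 8.
Step 3: So 18^92 = 18^8 (mod 29).
Step 4: 18^8 mod 29 = 16.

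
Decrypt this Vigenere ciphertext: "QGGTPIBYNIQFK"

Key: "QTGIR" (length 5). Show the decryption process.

Step 1: Key 'QTGIR' has length 5. Extended key: QTGIRQTGIRQTG
Step 2: Decrypt each position:
  Q(16) - Q(16) = 0 = A
  G(6) - T(19) = 13 = N
  G(6) - G(6) = 0 = A
  T(19) - I(8) = 11 = L
  P(15) - R(17) = 24 = Y
  I(8) - Q(16) = 18 = S
  B(1) - T(19) = 8 = I
  Y(24) - G(6) = 18 = S
  N(13) - I(8) = 5 = F
  I(8) - R(17) = 17 = R
  Q(16) - Q(16) = 0 = A
  F(5) - T(19) = 12 = M
  K(10) - G(6) = 4 = E
Plaintext: ANALYSISFRAME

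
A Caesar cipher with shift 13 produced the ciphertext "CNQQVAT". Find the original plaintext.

Step 1: Reverse the shift by subtracting 13 from each letter position.
  C (position 2) -> position (2-13) mod 26 = 15 -> P
  N (position 13) -> position (13-13) mod 26 = 0 -> A
  Q (position 16) -> position (16-13) mod 26 = 3 -> D
  Q (position 16) -> position (16-13) mod 26 = 3 -> D
  V (position 21) -> position (21-13) mod 26 = 8 -> I
  A (position 0) -> position (0-13) mod 26 = 13 -> N
  T (position 19) -> position (19-13) mod 26 = 6 -> G
Decrypted message: PADDING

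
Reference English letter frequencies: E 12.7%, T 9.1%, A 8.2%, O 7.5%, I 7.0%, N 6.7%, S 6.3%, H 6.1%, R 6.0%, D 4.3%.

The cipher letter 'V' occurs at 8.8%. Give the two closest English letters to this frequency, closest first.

Step 1: Observed frequency of 'V' is 8.8%.
Step 2: Compute distances to each reference frequency and sort:
  T (9.1%): difference = 0.3% <-- BEST
  A (8.2%): difference = 0.6% <-- RUNNER-UP
  O (7.5%): difference = 1.3%
  I (7.0%): difference = 1.8%
  N (6.7%): difference = 2.1%
Step 3: Most likely is 'T' (9.1%, diff 0.3%); second most likely is 'A' (8.2%, diff 0.6%).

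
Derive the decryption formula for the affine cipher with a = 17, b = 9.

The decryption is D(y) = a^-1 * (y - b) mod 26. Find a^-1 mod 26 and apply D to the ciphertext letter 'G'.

Step 1: Find a^-1, the modular inverse of 17 mod 26.
Step 2: We need 17 * a^-1 = 1 (mod 26).
Step 3: 17 * 23 = 391 = 15 * 26 + 1, so a^-1 = 23.
Step 4: D(y) = 23(y - 9) mod 26.
Step 5: Apply to 'G' (y = 6): D(6) = 23 * (6 - 9) mod 26 = 23 * -3 mod 26 = 9 -> 'J'.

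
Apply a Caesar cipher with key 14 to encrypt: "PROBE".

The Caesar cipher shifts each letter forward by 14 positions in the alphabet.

Step 1: For each letter, shift forward by 14 positions (mod 26).
  P (position 15) -> position (15+14) mod 26 = 3 -> D
  R (position 17) -> position (17+14) mod 26 = 5 -> F
  O (position 14) -> position (14+14) mod 26 = 2 -> C
  B (position 1) -> position (1+14) mod 26 = 15 -> P
  E (position 4) -> position (4+14) mod 26 = 18 -> S
Result: DFCPS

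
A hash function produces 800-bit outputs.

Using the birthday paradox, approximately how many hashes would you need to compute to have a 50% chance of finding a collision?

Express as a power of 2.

Step 1: The birthday paradox gives collision probability ~50% after sqrt(2^n) = 2^(n/2) hashes.
Step 2: For 800-bit output: 2^(800/2) = 2^400.
Step 3: Approximately 2^400 hash computations needed.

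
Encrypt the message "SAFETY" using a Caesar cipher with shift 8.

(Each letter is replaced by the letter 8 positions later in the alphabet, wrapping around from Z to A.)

Step 1: For each letter, shift forward by 8 positions (mod 26).
  S (position 18) -> position (18+8) mod 26 = 0 -> A
  A (position 0) -> position (0+8) mod 26 = 8 -> I
  F (position 5) -> position (5+8) mod 26 = 13 -> N
  E (position 4) -> position (4+8) mod 26 = 12 -> M
  T (position 19) -> position (19+8) mod 26 = 1 -> B
  Y (position 24) -> position (24+8) mod 26 = 6 -> G
Result: AINMBG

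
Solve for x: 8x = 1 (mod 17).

Step 1: We need x such that 8 * x = 1 (mod 17).
Step 2: Using the extended Euclidean algorithm or trial:
  8 * 15 = 120 = 7 * 17 + 1.
Step 3: Since 120 mod 17 = 1, the inverse is x = 15.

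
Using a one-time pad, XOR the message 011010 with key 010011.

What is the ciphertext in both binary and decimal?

Step 1: Write out the XOR operation bit by bit:
  Message: 011010
  Key:     010011
  XOR:     001001
Step 2: Convert to decimal: 001001 = 9.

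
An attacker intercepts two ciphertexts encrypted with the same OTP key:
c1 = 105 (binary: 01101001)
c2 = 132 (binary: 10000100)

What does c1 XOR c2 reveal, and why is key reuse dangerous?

Step 1: c1 XOR c2 = (m1 XOR k) XOR (m2 XOR k).
Step 2: By XOR associativity/commutativity: = m1 XOR m2 XOR k XOR k = m1 XOR m2.
Step 3: 01101001 XOR 10000100 = 11101101 = 237.
Step 4: The key cancels out! An attacker learns m1 XOR m2 = 237, revealing the relationship between plaintexts.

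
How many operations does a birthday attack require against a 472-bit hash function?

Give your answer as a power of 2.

Step 1: The birthday paradox gives collision probability ~50% after sqrt(2^n) = 2^(n/2) hashes.
Step 2: For 472-bit output: 2^(472/2) = 2^236.
Step 3: Approximately 2^236 hash computations needed.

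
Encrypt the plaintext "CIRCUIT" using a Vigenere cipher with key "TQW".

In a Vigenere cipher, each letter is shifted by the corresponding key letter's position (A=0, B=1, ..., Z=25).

Step 1: Repeat key to match plaintext length:
  Plaintext: CIRCUIT
  Key:       TQWTQWT
Step 2: Encrypt each letter:
  C(2) + T(19) = (2+19) mod 26 = 21 = V
  I(8) + Q(16) = (8+16) mod 26 = 24 = Y
  R(17) + W(22) = (17+22) mod 26 = 13 = N
  C(2) + T(19) = (2+19) mod 26 = 21 = V
  U(20) + Q(16) = (20+16) mod 26 = 10 = K
  I(8) + W(22) = (8+22) mod 26 = 4 = E
  T(19) + T(19) = (19+19) mod 26 = 12 = M
Ciphertext: VYNVKEM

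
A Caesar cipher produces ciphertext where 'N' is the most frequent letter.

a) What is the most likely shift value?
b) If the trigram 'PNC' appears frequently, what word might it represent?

Step 1: In English, 'E' is the most frequent letter (12.7%).
Step 2: The most frequent ciphertext letter is 'N' (position 13).
Step 3: Shift = (13 - 4) mod 26 = 9.
Step 4: Decrypt 'PNC' by shifting back 9:
  P -> G
  N -> E
  C -> T
Step 5: 'PNC' decrypts to 'GET'.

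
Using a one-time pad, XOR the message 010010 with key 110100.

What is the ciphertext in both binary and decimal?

Step 1: Write out the XOR operation bit by bit:
  Message: 010010
  Key:     110100
  XOR:     100110
Step 2: Convert to decimal: 100110 = 38.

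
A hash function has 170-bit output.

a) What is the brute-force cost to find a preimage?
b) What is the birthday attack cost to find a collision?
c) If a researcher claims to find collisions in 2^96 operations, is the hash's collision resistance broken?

Step 1: Preimage resistance requires brute-force of 2^170 operations.
Step 2: Collision resistance (birthday bound) = 2^(170/2) = 2^85.
Step 3: The claimed attack costs 2^96 operations.
Step 4: Since 2^96 >= 2^85, the claimed attack is no faster than the generic birthday attack, so this does not break collision resistance.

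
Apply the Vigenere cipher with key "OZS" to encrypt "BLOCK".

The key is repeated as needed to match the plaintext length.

Step 1: Repeat key to match plaintext length:
  Plaintext: BLOCK
  Key:       OZSOZ
Step 2: Encrypt each letter:
  B(1) + O(14) = (1+14) mod 26 = 15 = P
  L(11) + Z(25) = (11+25) mod 26 = 10 = K
  O(14) + S(18) = (14+18) mod 26 = 6 = G
  C(2) + O(14) = (2+14) mod 26 = 16 = Q
  K(10) + Z(25) = (10+25) mod 26 = 9 = J
Ciphertext: PKGQJ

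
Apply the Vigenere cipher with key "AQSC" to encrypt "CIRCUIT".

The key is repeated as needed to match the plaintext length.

Step 1: Repeat key to match plaintext length:
  Plaintext: CIRCUIT
  Key:       AQSCAQS
Step 2: Encrypt each letter:
  C(2) + A(0) = (2+0) mod 26 = 2 = C
  I(8) + Q(16) = (8+16) mod 26 = 24 = Y
  R(17) + S(18) = (17+18) mod 26 = 9 = J
  C(2) + C(2) = (2+2) mod 26 = 4 = E
  U(20) + A(0) = (20+0) mod 26 = 20 = U
  I(8) + Q(16) = (8+16) mod 26 = 24 = Y
  T(19) + S(18) = (19+18) mod 26 = 11 = L
Ciphertext: CYJEUYL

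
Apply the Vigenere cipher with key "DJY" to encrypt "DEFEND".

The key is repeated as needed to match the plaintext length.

Step 1: Repeat key to match plaintext length:
  Plaintext: DEFEND
  Key:       DJYDJY
Step 2: Encrypt each letter:
  D(3) + D(3) = (3+3) mod 26 = 6 = G
  E(4) + J(9) = (4+9) mod 26 = 13 = N
  F(5) + Y(24) = (5+24) mod 26 = 3 = D
  E(4) + D(3) = (4+3) mod 26 = 7 = H
  N(13) + J(9) = (13+9) mod 26 = 22 = W
  D(3) + Y(24) = (3+24) mod 26 = 1 = B
Ciphertext: GNDHWB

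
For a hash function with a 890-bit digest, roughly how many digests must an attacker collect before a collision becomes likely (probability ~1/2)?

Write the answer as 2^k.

Step 1: The birthday paradox gives collision probability ~50% after sqrt(2^n) = 2^(n/2) hashes.
Step 2: For 890-bit output: 2^(890/2) = 2^445.
Step 3: Approximately 2^445 hash computations needed.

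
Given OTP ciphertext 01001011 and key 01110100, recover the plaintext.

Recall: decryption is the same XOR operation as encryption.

Step 1: XOR ciphertext with key:
  Ciphertext: 01001011
  Key:        01110100
  XOR:        00111111
Step 2: Plaintext = 00111111 = 63 in decimal.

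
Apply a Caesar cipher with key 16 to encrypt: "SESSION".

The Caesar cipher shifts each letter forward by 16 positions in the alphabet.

Step 1: For each letter, shift forward by 16 positions (mod 26).
  S (position 18) -> position (18+16) mod 26 = 8 -> I
  E (position 4) -> position (4+16) mod 26 = 20 -> U
  S (position 18) -> position (18+16) mod 26 = 8 -> I
  S (position 18) -> position (18+16) mod 26 = 8 -> I
  I (position 8) -> position (8+16) mod 26 = 24 -> Y
  O (position 14) -> position (14+16) mod 26 = 4 -> E
  N (position 13) -> position (13+16) mod 26 = 3 -> D
Result: IUIIYED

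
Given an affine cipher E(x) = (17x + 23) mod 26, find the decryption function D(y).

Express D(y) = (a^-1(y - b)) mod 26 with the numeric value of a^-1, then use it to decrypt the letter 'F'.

Step 1: Find a^-1, the modular inverse of 17 mod 26.
Step 2: We need 17 * a^-1 = 1 (mod 26).
Step 3: 17 * 23 = 391 = 15 * 26 + 1, so a^-1 = 23.
Step 4: D(y) = 23(y - 23) mod 26.
Step 5: Apply to 'F' (y = 5): D(5) = 23 * (5 - 23) mod 26 = 23 * -18 mod 26 = 2 -> 'C'.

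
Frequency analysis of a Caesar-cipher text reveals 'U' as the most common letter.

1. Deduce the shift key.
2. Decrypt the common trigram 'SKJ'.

Step 1: In English, 'E' is the most frequent letter (12.7%).
Step 2: The most frequent ciphertext letter is 'U' (position 20).
Step 3: Shift = (20 - 4) mod 26 = 16.
Step 4: Decrypt 'SKJ' by shifting back 16:
  S -> C
  K -> U
  J -> T
Step 5: 'SKJ' decrypts to 'CUT'.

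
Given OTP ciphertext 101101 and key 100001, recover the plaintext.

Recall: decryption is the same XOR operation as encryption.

Step 1: XOR ciphertext with key:
  Ciphertext: 101101
  Key:        100001
  XOR:        001100
Step 2: Plaintext = 001100 = 12 in decimal.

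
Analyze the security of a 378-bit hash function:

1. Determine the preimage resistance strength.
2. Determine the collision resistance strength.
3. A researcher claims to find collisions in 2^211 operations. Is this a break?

Step 1: Preimage resistance requires brute-force of 2^378 operations.
Step 2: Collision resistance (birthday bound) = 2^(378/2) = 2^189.
Step 3: The claimed attack costs 2^211 operations.
Step 4: Since 2^211 >= 2^189, the claimed attack is no faster than the generic birthday attack, so this does not break collision resistance.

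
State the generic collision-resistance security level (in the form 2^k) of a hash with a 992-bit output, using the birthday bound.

Step 1: The birthday paradox gives collision probability ~50% after sqrt(2^n) = 2^(n/2) hashes.
Step 2: For 992-bit output: 2^(992/2) = 2^496.
Step 3: Approximately 2^496 hash computations needed.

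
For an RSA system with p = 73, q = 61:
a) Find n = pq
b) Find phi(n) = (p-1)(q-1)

Step 1: n = p * q = 73 * 61 = 4453.
Step 2: phi(n) = (p-1)(q-1) = 72 * 60 = 4320.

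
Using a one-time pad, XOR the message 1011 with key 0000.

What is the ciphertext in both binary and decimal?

Step 1: Write out the XOR operation bit by bit:
  Message: 1011
  Key:     0000
  XOR:     1011
Step 2: Convert to decimal: 1011 = 11.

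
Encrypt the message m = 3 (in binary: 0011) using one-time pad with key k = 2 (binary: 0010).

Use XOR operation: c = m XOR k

Step 1: Write out the XOR operation bit by bit:
  Message: 0011
  Key:     0010
  XOR:     0001
Step 2: Convert to decimal: 0001 = 1.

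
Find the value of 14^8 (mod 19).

Step 1: Compute 14^8 mod 19 step by step, reducing modulo 19 at each step.
  14^1 mod 19 = 14
  14^2 mod 19 = (14 * 14) mod 19 = 6
  14^3 mod 19 = (6 * 14) mod 19 = 8
  14^4 mod 19 = (8 * 14) mod 19 = 17
  14^5 mod 19 = (17 * 14) mod 19 = 10
  14^6 mod 19 = (10 * 14) mod 19 = 7
  14^7 mod 19 = (7 * 14) mod 19 = 3
  14^8 mod 19 = (3 * 14) mod 19 = 4
Step 2: Result = 4.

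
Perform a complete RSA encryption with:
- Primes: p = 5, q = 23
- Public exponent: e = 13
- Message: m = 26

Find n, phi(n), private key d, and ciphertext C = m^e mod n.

Step 1: n = 5 * 23 = 115.
Step 2: phi(n) = (5-1)(23-1) = 4 * 22 = 88.
Step 3: Find d = 13^(-1) mod 88 = 61.
  Verify: 13 * 61 = 793 = 1 (mod 88).
Step 4: C = 26^13 mod 115 = 101.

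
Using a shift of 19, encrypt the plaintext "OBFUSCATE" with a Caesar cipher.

Step 1: For each letter, shift forward by 19 positions (mod 26).
  O (position 14) -> position (14+19) mod 26 = 7 -> H
  B (position 1) -> position (1+19) mod 26 = 20 -> U
  F (position 5) -> position (5+19) mod 26 = 24 -> Y
  U (position 20) -> position (20+19) mod 26 = 13 -> N
  S (position 18) -> position (18+19) mod 26 = 11 -> L
  C (position 2) -> position (2+19) mod 26 = 21 -> V
  A (position 0) -> position (0+19) mod 26 = 19 -> T
  T (position 19) -> position (19+19) mod 26 = 12 -> M
  E (position 4) -> position (4+19) mod 26 = 23 -> X
Result: HUYNLVTMX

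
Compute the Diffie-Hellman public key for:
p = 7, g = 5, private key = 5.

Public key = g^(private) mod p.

Step 1: A = g^a mod p = 5^5 mod 7.
  5^1 mod 7 = 5
  5^2 mod 7 = (5 * 5) mod 7 = 4
  5^3 mod 7 = (4 * 5) mod 7 = 6
  5^4 mod 7 = (6 * 5) mod 7 = 2
  5^5 mod 7 = (2 * 5) mod 7 = 3
Result: A = 3.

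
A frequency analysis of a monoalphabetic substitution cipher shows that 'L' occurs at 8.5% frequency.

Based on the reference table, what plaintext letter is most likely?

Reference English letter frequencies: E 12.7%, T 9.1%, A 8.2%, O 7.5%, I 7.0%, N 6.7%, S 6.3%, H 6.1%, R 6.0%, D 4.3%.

Step 1: The observed frequency is 8.5%.
Step 2: Compare with English frequencies:
  E: 12.7% (difference: 4.2%)
  T: 9.1% (difference: 0.6%)
  A: 8.2% (difference: 0.3%) <-- closest
  O: 7.5% (difference: 1.0%)
  I: 7.0% (difference: 1.5%)
  N: 6.7% (difference: 1.8%)
  S: 6.3% (difference: 2.2%)
  H: 6.1% (difference: 2.4%)
  R: 6.0% (difference: 2.5%)
  D: 4.3% (difference: 4.2%)
Step 3: 'L' most likely represents 'A' (frequency 8.2%).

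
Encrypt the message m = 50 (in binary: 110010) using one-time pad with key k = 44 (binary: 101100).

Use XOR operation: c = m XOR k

Step 1: Write out the XOR operation bit by bit:
  Message: 110010
  Key:     101100
  XOR:     011110
Step 2: Convert to decimal: 011110 = 30.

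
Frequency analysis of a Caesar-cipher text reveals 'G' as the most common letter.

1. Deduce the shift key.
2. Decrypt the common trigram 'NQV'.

Step 1: In English, 'E' is the most frequent letter (12.7%).
Step 2: The most frequent ciphertext letter is 'G' (position 6).
Step 3: Shift = (6 - 4) mod 26 = 2.
Step 4: Decrypt 'NQV' by shifting back 2:
  N -> L
  Q -> O
  V -> T
Step 5: 'NQV' decrypts to 'LOT'.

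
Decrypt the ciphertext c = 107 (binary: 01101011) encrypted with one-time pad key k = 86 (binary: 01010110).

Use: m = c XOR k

Step 1: XOR ciphertext with key:
  Ciphertext: 01101011
  Key:        01010110
  XOR:        00111101
Step 2: Plaintext = 00111101 = 61 in decimal.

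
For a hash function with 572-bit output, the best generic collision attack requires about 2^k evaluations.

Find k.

Step 1: The hash has a 572-bit output.
Step 2: Collision resistance means it should be infeasible to find any x != y with h(x) = h(y).
By the birthday bound, a generic collision search succeeds after about sqrt(2^572) = 2^(572/2) = 2^286 evaluations.
Step 3: Security level = 286 bits.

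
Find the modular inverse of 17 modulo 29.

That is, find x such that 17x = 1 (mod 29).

Step 1: We need x such that 17 * x = 1 (mod 29).
Step 2: Using the extended Euclidean algorithm or trial:
  17 * 12 = 204 = 7 * 29 + 1.
Step 3: Since 204 mod 29 = 1, the inverse is x = 12.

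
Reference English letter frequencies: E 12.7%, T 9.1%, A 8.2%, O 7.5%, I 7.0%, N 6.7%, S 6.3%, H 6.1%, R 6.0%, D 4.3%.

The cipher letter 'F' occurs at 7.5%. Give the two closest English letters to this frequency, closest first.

Step 1: Observed frequency of 'F' is 7.5%.
Step 2: Compute distances to each reference frequency and sort:
  O (7.5%): difference = 0.0% <-- BEST
  I (7.0%): difference = 0.5% <-- RUNNER-UP
  A (8.2%): difference = 0.7%
  N (6.7%): difference = 0.8%
  S (6.3%): difference = 1.2%
Step 3: Most likely is 'O' (7.5%, diff 0.0%); second most likely is 'I' (7.0%, diff 0.5%).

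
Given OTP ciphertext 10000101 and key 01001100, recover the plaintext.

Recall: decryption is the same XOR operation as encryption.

Step 1: XOR ciphertext with key:
  Ciphertext: 10000101
  Key:        01001100
  XOR:        11001001
Step 2: Plaintext = 11001001 = 201 in decimal.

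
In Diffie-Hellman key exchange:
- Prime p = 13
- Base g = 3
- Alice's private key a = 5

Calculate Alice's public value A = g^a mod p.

Step 1: A = g^a mod p = 3^5 mod 13.
  3^1 mod 13 = 3
  3^2 mod 13 = (3 * 3) mod 13 = 9
  3^3 mod 13 = (9 * 3) mod 13 = 1
  3^4 mod 13 = (1 * 3) mod 13 = 3
  3^5 mod 13 = (3 * 3) mod 13 = 9
Result: A = 9.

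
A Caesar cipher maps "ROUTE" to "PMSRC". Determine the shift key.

Step 1: Compare first letters: R (position 17) -> P (position 15).
Step 2: Shift = (15 - 17) mod 26 = 24.
The shift value is 24.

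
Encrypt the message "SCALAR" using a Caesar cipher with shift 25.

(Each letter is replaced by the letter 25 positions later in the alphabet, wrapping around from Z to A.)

Step 1: For each letter, shift forward by 25 positions (mod 26).
  S (position 18) -> position (18+25) mod 26 = 17 -> R
  C (position 2) -> position (2+25) mod 26 = 1 -> B
  A (position 0) -> position (0+25) mod 26 = 25 -> Z
  L (position 11) -> position (11+25) mod 26 = 10 -> K
  A (position 0) -> position (0+25) mod 26 = 25 -> Z
  R (position 17) -> position (17+25) mod 26 = 16 -> Q
Result: RBZKZQ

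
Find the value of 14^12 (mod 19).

Step 1: Compute 14^12 mod 19 step by step, reducing modulo 19 at each step.
  14^1 mod 19 = 14
  14^2 mod 19 = (14 * 14) mod 19 = 6
  14^3 mod 19 = (6 * 14) mod 19 = 8
  14^4 mod 19 = (8 * 14) mod 19 = 17
  14^5 mod 19 = (17 * 14) mod 19 = 10
  14^6 mod 19 = (10 * 14) mod 19 = 7
  14^7 mod 19 = (7 * 14) mod 19 = 3
  14^8 mod 19 = (3 * 14) mod 19 = 4
  14^9 mod 19 = (4 * 14) mod 19 = 18
  14^10 mod 19 = (18 * 14) mod 19 = 5
  14^11 mod 19 = (5 * 14) mod 19 = 13
  14^12 mod 19 = (13 * 14) mod 19 = 11
Step 2: Result = 11.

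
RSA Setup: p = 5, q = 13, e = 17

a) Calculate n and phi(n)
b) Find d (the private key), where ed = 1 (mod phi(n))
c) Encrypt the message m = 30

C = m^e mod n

Step 1: n = 5 * 13 = 65.
Step 2: phi(n) = (5-1)(13-1) = 4 * 12 = 48.
Step 3: Find d = 17^(-1) mod 48 = 17.
  Verify: 17 * 17 = 289 = 1 (mod 48).
Step 4: C = 30^17 mod 65 = 10.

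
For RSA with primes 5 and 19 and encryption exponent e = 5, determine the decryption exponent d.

Step 1: n = 5 * 19 = 95.
Step 2: phi(n) = 4 * 18 = 72.
Step 3: Find d such that 5 * d = 1 (mod 72).
Step 4: d = 5^(-1) mod 72 = 29.
Verification: 5 * 29 = 145 = 2 * 72 + 1.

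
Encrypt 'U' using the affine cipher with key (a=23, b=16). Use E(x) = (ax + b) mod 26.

Step 1: Convert 'U' to number: x = 20.
Step 2: E(20) = (23 * 20 + 16) mod 26 = 476 mod 26 = 8.
Step 3: Convert 8 back to letter: I.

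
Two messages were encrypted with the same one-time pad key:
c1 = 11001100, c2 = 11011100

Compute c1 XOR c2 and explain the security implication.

Step 1: c1 XOR c2 = (m1 XOR k) XOR (m2 XOR k).
Step 2: By XOR associativity/commutativity: = m1 XOR m2 XOR k XOR k = m1 XOR m2.
Step 3: 11001100 XOR 11011100 = 00010000 = 16.
Step 4: The key cancels out! An attacker learns m1 XOR m2 = 16, revealing the relationship between plaintexts.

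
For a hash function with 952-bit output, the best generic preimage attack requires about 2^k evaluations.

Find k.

Step 1: The hash has a 952-bit output.
Step 2: Preimage resistance means: given a digest h(x), it should be infeasible to find any input that hashes to it.
With a 952-bit output there are 2^952 possible digests, so a generic brute-force preimage search costs about 2^952 evaluations.
Step 3: Security level = 952 bits.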